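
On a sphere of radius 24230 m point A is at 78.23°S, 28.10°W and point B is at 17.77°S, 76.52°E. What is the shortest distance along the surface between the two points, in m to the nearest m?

With latitudes φ₁ = -78.230°, φ₂ = -17.770° and longitude difference Δλ = 104.620°:
Haversine: a = sin²(Δφ/2) + cos φ₁ cos φ₂ sin²(Δλ/2) = 0.2535 + (0.2040)(0.9523)(0.6262) = 0.37513.
Central angle c = 2·arcsin(√a) = 1.31837 rad.
Distance = R·c = 24230 × 1.3184 ≈ 31944 m.

31944 m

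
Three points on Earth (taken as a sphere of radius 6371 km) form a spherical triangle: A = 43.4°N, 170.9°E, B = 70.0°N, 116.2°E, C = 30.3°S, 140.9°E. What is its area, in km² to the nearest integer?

Side lengths (central angles): a = 1.7781, b = 1.3729, c = 0.6612 rad; semiperimeter s = 1.9061.
By l'Huilier's theorem, tan(E/4) = √[tan(s/2) tan((s−a)/2) tan((s−b)/2) tan((s−c)/2)], giving spherical excess E = 0.5287 rad.
Area = E·R² = 0.5287 × (6371)² ≈ 21460579 km².

21460579 km²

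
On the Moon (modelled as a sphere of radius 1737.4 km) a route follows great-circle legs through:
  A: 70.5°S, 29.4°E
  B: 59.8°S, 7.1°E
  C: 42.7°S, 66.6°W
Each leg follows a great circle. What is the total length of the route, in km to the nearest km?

Leg A→B: central angle 0.2453 rad, distance 426.3 km.
Leg B→C: central angle 0.8095 rad, distance 1406.4 km.
Total: 426.3 + 1406.4 ≈ 1833 km.

1833 km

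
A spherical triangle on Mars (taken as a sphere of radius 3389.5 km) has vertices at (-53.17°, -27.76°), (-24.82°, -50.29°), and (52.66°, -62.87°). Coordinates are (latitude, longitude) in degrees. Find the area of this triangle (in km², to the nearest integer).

2119508 km²

Side lengths (central angles): a = 1.3658, b = 1.9166, c = 0.5762 rad; semiperimeter s = 1.9293.
By l'Huilier's theorem, tan(E/4) = √[tan(s/2) tan((s−a)/2) tan((s−b)/2) tan((s−c)/2)], giving spherical excess E = 0.1845 rad.
Area = E·R² = 0.1845 × (3389.5)² ≈ 2119508 km².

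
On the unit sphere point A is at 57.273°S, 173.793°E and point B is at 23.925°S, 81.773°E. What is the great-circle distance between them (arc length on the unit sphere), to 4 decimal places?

1.2411

Let φ₁ = -0.9996 rad, φ₂ = -0.4176 rad, and Δλ = -1.6061 rad.
cos c = sin φ₁ sin φ₂ + cos φ₁ cos φ₂ cos Δλ = (-0.8413)(-0.4055) + (0.5406)(0.9141)(-0.0352) = 0.32374,
so c = arccos(0.32374) = 1.24111 rad.
On the unit sphere the arc length equals the central angle: 1.2411.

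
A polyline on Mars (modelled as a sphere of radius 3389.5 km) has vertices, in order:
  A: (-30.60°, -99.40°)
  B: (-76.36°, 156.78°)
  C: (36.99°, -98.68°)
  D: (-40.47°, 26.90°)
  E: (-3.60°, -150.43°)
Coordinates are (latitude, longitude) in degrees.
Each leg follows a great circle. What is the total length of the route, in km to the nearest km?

Leg A→B: central angle 1.1083 rad, distance 3756.5 km.
Leg B→C: central angle 2.2549 rad, distance 7643.1 km.
Leg C→D: central angle 2.4099 rad, distance 8168.5 km.
Leg D→E: central angle 2.3712 rad, distance 8037.3 km.
Total: 3756.5 + 7643.1 + 8168.5 + 8037.3 ≈ 27605 km.

27605 km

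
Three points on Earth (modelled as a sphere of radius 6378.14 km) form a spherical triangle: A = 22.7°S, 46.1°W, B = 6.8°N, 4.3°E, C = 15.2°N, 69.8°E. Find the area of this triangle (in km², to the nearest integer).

13445105 km²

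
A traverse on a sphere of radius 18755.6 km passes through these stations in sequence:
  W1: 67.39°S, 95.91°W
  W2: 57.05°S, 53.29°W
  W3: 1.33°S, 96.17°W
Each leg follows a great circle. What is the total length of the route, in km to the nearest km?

Leg W1→W2: central angle 0.3804 rad, distance 7134.1 km.
Leg W2→W3: central angle 1.1396 rad, distance 21374.4 km.
Total: 7134.1 + 21374.4 ≈ 28508 km.

28508 km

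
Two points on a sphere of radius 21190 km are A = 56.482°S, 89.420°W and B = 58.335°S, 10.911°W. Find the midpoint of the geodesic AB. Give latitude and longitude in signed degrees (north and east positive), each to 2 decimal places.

-63.66°, -51.35°

Central angle δ = 0.6961 rad. Interpolating on the sphere with fraction f = 0.5:
P = [sin((1−f)δ)·A + sin(fδ)·B] / sin δ = 0.5319·A + 0.5319·B in Cartesian coordinates,
giving P = (0.2771, -0.3465, -0.8962), i.e. latitude -63.66°, longitude -51.35°.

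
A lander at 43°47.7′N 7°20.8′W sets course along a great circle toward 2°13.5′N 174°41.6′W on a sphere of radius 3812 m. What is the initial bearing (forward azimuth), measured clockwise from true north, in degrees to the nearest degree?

343°

Δλ = -167.347° = -2.9208 rad.
y = sin Δλ · cos φ₂ = (-0.2191)(0.9992) = -0.2189
x = cos φ₁ sin φ₂ − sin φ₁ cos φ₂ cos Δλ = (0.7218)(0.0388) − (0.6921)(0.9992)(-0.9757) = 0.7028
θ = atan2(y, x) = -17.30°; adding 360° gives 343°.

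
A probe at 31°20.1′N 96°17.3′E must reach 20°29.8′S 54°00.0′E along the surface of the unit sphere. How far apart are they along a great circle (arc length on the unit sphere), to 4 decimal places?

With latitudes φ₁ = 31.335°, φ₂ = -20.497° and longitude difference Δλ = -42.288°:
cos c = sin φ₁ sin φ₂ + cos φ₁ cos φ₂ cos Δλ = (0.5200)(-0.3502) + (0.8541)(0.9367)(0.7398) = 0.40977,
so c = arccos(0.40977) = 1.14859 rad.
On the unit sphere the arc length equals the central angle: 1.1486.

1.1486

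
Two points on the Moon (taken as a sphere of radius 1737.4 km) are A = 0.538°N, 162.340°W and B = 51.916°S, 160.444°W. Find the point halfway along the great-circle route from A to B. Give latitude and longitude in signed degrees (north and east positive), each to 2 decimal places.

Central angle δ = 0.9159 rad. Interpolating on the sphere with fraction f = 0.5:
P = [sin((1−f)δ)·A + sin(fδ)·B] / sin δ = 0.5574·A + 0.5574·B in Cartesian coordinates,
giving P = (-0.8552, -0.2842, -0.4335), i.e. latitude -25.69°, longitude -161.62°.

-25.69°, -161.62°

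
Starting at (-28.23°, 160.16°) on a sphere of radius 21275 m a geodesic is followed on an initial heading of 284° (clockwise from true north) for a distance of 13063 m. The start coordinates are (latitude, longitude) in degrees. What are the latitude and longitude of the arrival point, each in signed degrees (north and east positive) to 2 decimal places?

Angular distance δ = d/R = 13063/21275 = 0.61401 rad; initial bearing θ = 4.9567 rad.
sin φ₂ = sin φ₁ cos δ + cos φ₁ sin δ cos θ = (-0.4730)(0.8173) + (0.8811)(0.5761)(0.2419) = -0.2638, so φ₂ = -15.30°.
Δλ = atan2(sin θ sin δ cos φ₁, cos δ − sin φ₁ sin φ₂) = atan2(-0.4925, 0.6926) = -35.420°.
λ₂ = 160.160° − 35.420° = 124.74°.

-15.30°, 124.74°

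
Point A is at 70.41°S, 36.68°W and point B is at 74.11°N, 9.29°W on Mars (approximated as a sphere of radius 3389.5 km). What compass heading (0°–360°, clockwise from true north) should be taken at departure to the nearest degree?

13°

With φ₁ = -1.2289, φ₂ = 1.2935, Δλ = 0.4780 rad, the forward-azimuth formula gives
θ = atan2( sin Δλ cos φ₂ , cos φ₁ sin φ₂ − sin φ₁ cos φ₂ cos Δλ ) = atan2(0.1260, 0.5515) = 12.86°.
So the initial bearing is 13°.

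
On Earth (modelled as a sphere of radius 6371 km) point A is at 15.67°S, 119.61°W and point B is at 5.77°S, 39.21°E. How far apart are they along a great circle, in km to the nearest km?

16680 km

Let φ₁ = -0.2735 rad, φ₂ = -0.1007 rad, and Δλ = 2.7719 rad.
cos c = sin φ₁ sin φ₂ + cos φ₁ cos φ₂ cos Δλ = (-0.2701)(-0.1005) + (0.9628)(0.9949)(-0.9324) = -0.86609,
so c = arccos(-0.86609) = 2.61813 rad.
Distance = R·c = 6371 × 2.6181 ≈ 16680 km.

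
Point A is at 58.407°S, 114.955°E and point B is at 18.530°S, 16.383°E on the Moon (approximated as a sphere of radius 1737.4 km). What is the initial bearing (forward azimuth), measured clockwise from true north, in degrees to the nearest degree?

Δλ = -98.572° = -1.7204 rad.
y = sin Δλ · cos φ₂ = (-0.9888)(0.9482) = -0.9376
x = cos φ₁ sin φ₂ − sin φ₁ cos φ₂ cos Δλ = (0.5239)(-0.3178) − (-0.8518)(0.9482)(-0.1491) = -0.2869
θ = atan2(y, x) = -107.01°; adding 360° gives 253°.

253°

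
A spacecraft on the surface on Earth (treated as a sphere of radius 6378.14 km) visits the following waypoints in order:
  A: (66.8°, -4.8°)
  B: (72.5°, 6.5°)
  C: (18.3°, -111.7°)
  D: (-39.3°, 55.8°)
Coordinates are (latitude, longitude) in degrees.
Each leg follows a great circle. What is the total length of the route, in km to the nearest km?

Leg A→B: central angle 0.1204 rad, distance 768.0 km.
Leg B→C: central angle 1.4055 rad, distance 8964.5 km.
Leg C→D: central angle 2.7292 rad, distance 17407.2 km.
Total: 768.0 + 8964.5 + 17407.2 ≈ 27140 km.

27140 km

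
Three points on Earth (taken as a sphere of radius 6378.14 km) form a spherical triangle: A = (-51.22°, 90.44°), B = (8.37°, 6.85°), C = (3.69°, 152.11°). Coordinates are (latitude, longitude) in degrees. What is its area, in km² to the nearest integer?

77201699 km²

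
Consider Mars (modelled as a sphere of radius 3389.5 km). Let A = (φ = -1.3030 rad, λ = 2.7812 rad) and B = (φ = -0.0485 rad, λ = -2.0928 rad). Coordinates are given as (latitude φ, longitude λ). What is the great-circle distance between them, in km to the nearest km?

5021 km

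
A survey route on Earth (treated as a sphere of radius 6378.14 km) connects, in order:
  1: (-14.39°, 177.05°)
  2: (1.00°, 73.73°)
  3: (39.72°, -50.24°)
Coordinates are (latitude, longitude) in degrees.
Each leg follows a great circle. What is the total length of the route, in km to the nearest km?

24256 km

Leg 1→2: central angle 1.8003 rad, distance 11482.4 km.
Leg 2→3: central angle 2.0027 rad, distance 12773.3 km.
Total: 11482.4 + 12773.3 ≈ 24256 km.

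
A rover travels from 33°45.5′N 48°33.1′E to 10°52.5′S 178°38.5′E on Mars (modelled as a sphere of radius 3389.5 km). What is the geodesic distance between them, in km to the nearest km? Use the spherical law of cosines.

7637 km

With latitudes φ₁ = 33.758°, φ₂ = -10.875° and longitude difference Δλ = 130.090°:
cos c = sin φ₁ sin φ₂ + cos φ₁ cos φ₂ cos Δλ = (0.5557)(-0.1887) + (0.8314)(0.9820)(-0.6440) = -0.63063,
so c = arccos(-0.63063) = 2.25316 rad.
Distance = R·c = 3389.5 × 2.2532 ≈ 7637 km.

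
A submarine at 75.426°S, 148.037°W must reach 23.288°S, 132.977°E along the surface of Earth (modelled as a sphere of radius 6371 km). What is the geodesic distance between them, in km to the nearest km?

7198 km

With latitudes φ₁ = -75.426°, φ₂ = -23.288° and longitude difference Δλ = -78.986°:
Haversine: a = sin²(Δφ/2) + cos φ₁ cos φ₂ sin²(Δλ/2) = 0.1931 + (0.2516)(0.9185)(0.4045) = 0.28661.
Central angle c = 2·arcsin(√a) = 1.12986 rad.
Distance = R·c = 6371 × 1.1299 ≈ 7198 km.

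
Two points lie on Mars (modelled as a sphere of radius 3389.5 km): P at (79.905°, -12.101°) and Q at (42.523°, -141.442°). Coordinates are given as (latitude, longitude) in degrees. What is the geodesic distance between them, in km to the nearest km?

3212 km

In radians: φ₁ = 1.3946, φ₂ = 0.7422, Δλ = -129.341° = -2.2574 rad.
cos c = sin φ₁ sin φ₂ + cos φ₁ cos φ₂ cos Δλ = (0.9845)(0.6759) + (0.1753)(0.7370)(-0.6339) = 0.58353,
so c = arccos(0.58353) = 0.94773 rad.
Distance = R·c = 3389.5 × 0.9477 ≈ 3212 km.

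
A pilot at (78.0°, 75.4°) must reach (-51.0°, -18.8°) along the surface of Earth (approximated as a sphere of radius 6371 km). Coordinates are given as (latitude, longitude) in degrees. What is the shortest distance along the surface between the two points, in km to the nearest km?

In radians: φ₁ = 1.3614, φ₂ = -0.8901, Δλ = -94.200° = -1.6441 rad.
cos c = sin φ₁ sin φ₂ + cos φ₁ cos φ₂ cos Δλ = (0.9781)(-0.7771) + (0.2079)(0.6293)(-0.0732) = -0.76975,
so c = arccos(-0.76975) = 2.44924 rad.
Distance = R·c = 6371 × 2.4492 ≈ 15604 km.

15604 km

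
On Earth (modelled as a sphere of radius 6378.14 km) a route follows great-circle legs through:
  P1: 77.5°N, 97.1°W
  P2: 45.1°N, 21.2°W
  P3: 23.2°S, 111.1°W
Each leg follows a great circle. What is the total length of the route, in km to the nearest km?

16626 km

Leg P1→P2: central angle 0.7543 rad, distance 4810.9 km.
Leg P2→P3: central angle 1.8524 rad, distance 11815.0 km.
Total: 4810.9 + 11815.0 ≈ 16626 km.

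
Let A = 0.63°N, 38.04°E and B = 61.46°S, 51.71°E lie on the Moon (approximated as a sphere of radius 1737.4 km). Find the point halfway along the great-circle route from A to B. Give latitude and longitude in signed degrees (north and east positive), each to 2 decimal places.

-30.57°, 42.45°

The central angle between A and B is δ = 1.0989 rad.
With f = 0.5, the slerp weights are sin((1−f)δ)/sin δ = 0.5863 and sin(fδ)/sin δ = 0.5863.
Weighted sum of the unit vectors: (0.5863)·(0.7875,0.6162,0.0110) + (0.5863)·(0.2960,0.3750,-0.8785) = (0.6353, 0.5811, -0.5086).
Converting back: φ = atan2(z, √(x²+y²)) = -30.57°, λ = atan2(y, x) = 42.45°.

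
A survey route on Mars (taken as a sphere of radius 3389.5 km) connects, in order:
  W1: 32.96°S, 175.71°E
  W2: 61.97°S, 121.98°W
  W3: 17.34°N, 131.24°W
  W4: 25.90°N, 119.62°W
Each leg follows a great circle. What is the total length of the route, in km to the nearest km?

Leg W1→W2: central angle 0.8454 rad, distance 2865.3 km.
Leg W2→W3: central angle 1.3902 rad, distance 4712.0 km.
Leg W3→W4: central angle 0.2403 rad, distance 814.6 km.
Total: 2865.3 + 4712.0 + 814.6 ≈ 8392 km.

8392 km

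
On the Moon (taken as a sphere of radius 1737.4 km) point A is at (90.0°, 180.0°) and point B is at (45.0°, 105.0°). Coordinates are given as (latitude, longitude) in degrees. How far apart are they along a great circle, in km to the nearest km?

With latitudes φ₁ = 90.000°, φ₂ = 45.000° and longitude difference Δλ = -75.000°:
cos c = sin φ₁ sin φ₂ + cos φ₁ cos φ₂ cos Δλ = (1.0000)(0.7071) + (0.0000)(0.7071)(0.2588) = 0.70711,
so c = arccos(0.70711) = 0.78540 rad.
Distance = R·c = 1737.4 × 0.7854 ≈ 1365 km.

1365 km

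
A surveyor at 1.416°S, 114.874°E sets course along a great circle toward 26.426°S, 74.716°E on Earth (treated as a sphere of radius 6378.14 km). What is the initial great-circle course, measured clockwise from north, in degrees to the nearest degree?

233°

Δλ = -40.158° = -0.7009 rad.
y = sin Δλ · cos φ₂ = (-0.6449)(0.8955) = -0.5775
x = cos φ₁ sin φ₂ − sin φ₁ cos φ₂ cos Δλ = (0.9997)(-0.4450) − (-0.0247)(0.8955)(0.7643) = -0.4280
θ = atan2(y, x) = -126.54°; adding 360° gives 233°.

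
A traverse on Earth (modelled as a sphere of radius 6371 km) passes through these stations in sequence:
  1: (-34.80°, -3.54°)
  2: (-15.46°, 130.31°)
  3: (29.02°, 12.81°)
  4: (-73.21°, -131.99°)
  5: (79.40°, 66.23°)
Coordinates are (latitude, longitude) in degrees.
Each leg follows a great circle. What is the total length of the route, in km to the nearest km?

Leg 1→2: central angle 1.9781 rad, distance 12602.6 km.
Leg 2→3: central angle 2.1159 rad, distance 13480.2 km.
Leg 3→4: central angle 2.3061 rad, distance 14692.4 km.
Leg 4→5: central angle 3.0112 rad, distance 19184.1 km.
Total: 12602.6 + 13480.2 + 14692.4 + 19184.1 ≈ 59959 km.

59959 km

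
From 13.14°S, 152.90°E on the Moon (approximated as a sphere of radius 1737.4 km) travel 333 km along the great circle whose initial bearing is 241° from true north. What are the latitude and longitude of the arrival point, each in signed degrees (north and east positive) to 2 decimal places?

-18.25°, 142.80°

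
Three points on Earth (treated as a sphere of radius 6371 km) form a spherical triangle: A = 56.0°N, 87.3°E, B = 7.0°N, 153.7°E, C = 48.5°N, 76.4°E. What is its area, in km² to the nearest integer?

4540840 km²

Side lengths (central angles): a = 1.3327, b = 0.1748, c = 1.2416 rad; semiperimeter s = 1.3746.
By l'Huilier's theorem, tan(E/4) = √[tan(s/2) tan((s−a)/2) tan((s−b)/2) tan((s−c)/2)], giving spherical excess E = 0.1119 rad.
Area = E·R² = 0.1119 × (6371)² ≈ 4540840 km².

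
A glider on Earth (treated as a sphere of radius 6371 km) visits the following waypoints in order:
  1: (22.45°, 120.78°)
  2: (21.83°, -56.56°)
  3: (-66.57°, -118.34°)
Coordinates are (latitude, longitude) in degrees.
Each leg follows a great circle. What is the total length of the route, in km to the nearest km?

26157 km

Leg 1→2: central angle 2.3674 rad, distance 15082.9 km.
Leg 2→3: central angle 1.7382 rad, distance 11074.3 km.
Total: 15082.9 + 11074.3 ≈ 26157 km.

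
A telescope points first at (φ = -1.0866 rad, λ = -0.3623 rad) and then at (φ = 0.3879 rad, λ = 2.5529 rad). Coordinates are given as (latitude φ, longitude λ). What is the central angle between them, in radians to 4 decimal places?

With latitudes φ₁ = -62.258°, φ₂ = 22.225° and longitude difference Δλ = 167.029°:
Haversine: a = sin²(Δφ/2) + cos φ₁ cos φ₂ sin²(Δλ/2) = 0.4519 + (0.4655)(0.9257)(0.9872) = 0.87734.
Central angle c = 2·arcsin(√a) = 2.42597 rad.
So the angular separation is 2.4260 rad.

2.4260 rad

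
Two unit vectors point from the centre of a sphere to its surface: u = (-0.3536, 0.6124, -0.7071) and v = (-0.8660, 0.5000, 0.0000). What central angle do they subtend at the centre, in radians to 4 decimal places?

0.9117 rad

u·v = 0.6124; |u| = 1.0000, |v| = 1.0000.
cos θ = (u·v)/(|u||v|) = 0.6124, so θ = 0.9117 rad.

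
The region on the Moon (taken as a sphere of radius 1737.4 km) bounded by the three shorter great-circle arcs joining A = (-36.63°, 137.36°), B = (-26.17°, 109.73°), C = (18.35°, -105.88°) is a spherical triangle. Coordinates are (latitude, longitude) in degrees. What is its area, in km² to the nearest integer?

1119670 km²

Side lengths (central angles): a = 2.5524, b = 2.1303, c = 0.4482 rad; semiperimeter s = 2.5655.
By l'Huilier's theorem, tan(E/4) = √[tan(s/2) tan((s−a)/2) tan((s−b)/2) tan((s−c)/2)], giving spherical excess E = 0.3709 rad.
Area = E·R² = 0.3709 × (1737.4)² ≈ 1119670 km².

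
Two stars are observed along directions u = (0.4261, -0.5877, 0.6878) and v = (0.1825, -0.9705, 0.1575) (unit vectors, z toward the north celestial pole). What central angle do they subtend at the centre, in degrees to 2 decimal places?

u·v = 0.7565; |u| = 1.0000, |v| = 1.0000.
cos θ = (u·v)/(|u||v|) = 0.7565, so θ = 40.85°.

40.85°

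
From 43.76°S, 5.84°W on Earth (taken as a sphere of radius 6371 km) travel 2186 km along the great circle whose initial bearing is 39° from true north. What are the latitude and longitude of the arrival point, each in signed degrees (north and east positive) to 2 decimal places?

-27.55°, 7.98°

Angular distance δ = d/R = 2186/6371 = 0.34312 rad; initial bearing θ = 0.6807 rad.
sin φ₂ = sin φ₁ cos δ + cos φ₁ sin δ cos θ = (-0.6916)(0.9417) + (0.7222)(0.3364)(0.7771) = -0.4625, so φ₂ = -27.55°.
Δλ = atan2(sin θ sin δ cos φ₁, cos δ − sin φ₁ sin φ₂) = atan2(0.1529, 0.6218) = 13.815°.
λ₂ = -5.840° + 13.815° = 7.98°.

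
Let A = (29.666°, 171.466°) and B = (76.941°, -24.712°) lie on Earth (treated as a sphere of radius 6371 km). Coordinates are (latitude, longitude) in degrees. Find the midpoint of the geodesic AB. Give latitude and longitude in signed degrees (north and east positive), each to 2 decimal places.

Central angle δ = 1.2728 rad. Interpolating on the sphere with fraction f = 0.5:
P = [sin((1−f)δ)·A + sin(fδ)·B] / sin δ = 0.6217·A + 0.6217·B in Cartesian coordinates,
giving P = (-0.4066, 0.0214, 0.9133), i.e. latitude 65.97°, longitude 176.98°.

65.97°, 176.98°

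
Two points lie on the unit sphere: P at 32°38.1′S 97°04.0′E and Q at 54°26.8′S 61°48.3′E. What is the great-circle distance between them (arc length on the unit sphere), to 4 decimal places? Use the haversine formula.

With latitudes φ₁ = -32.635°, φ₂ = -54.447° and longitude difference Δλ = -35.262°:
Haversine: a = sin²(Δφ/2) + cos φ₁ cos φ₂ sin²(Δλ/2) = 0.0358 + (0.8421)(0.5815)(0.0917) = 0.08072.
Central angle c = 2·arcsin(√a) = 0.57614 rad.
On the unit sphere the arc length equals the central angle: 0.5761.

0.5761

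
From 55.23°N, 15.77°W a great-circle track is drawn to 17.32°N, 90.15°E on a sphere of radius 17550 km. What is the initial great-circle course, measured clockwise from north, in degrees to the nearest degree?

Δλ = 105.920° = 1.8487 rad.
y = sin Δλ · cos φ₂ = (0.9616)(0.9547) = 0.9180
x = cos φ₁ sin φ₂ − sin φ₁ cos φ₂ cos Δλ = (0.5703)(0.2977) − (0.8214)(0.9547)(-0.2743) = 0.3849
θ = atan2(y, x) = 67.25°, so the bearing is 67°.

67°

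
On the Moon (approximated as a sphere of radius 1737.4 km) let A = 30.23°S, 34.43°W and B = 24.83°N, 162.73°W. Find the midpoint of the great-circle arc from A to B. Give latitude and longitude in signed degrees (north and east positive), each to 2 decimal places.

Central angle δ = 2.3426 rad. Interpolating on the sphere with fraction f = 0.5:
P = [sin((1−f)δ)·A + sin(fδ)·B] / sin δ = 1.2855·A + 1.2855·B in Cartesian coordinates,
giving P = (-0.1979, -0.9743, -0.1074), i.e. latitude -6.17°, longitude -101.48°.

-6.17°, -101.48°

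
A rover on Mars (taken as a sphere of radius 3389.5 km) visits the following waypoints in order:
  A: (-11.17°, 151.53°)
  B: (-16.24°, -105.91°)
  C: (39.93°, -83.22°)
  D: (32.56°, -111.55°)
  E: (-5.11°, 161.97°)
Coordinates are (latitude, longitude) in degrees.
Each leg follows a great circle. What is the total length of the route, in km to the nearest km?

16112 km

Leg A→B: central angle 1.7220 rad, distance 5836.8 km.
Leg B→C: central angle 1.0475 rad, distance 3550.5 km.
Leg C→D: central angle 0.4169 rad, distance 1413.2 km.
Leg D→E: central angle 1.5672 rad, distance 5312.0 km.
Total: 5836.8 + 3550.5 + 1413.2 + 5312.0 ≈ 16112 km.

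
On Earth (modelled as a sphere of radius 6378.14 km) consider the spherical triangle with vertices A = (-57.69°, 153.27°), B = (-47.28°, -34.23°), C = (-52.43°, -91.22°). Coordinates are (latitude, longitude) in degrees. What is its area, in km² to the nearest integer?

14611005 km²

Side lengths (central angles): a = 0.6306, b = 1.0127, c = 1.3063 rad; semiperimeter s = 1.4748.
By l'Huilier's theorem, tan(E/4) = √[tan(s/2) tan((s−a)/2) tan((s−b)/2) tan((s−c)/2)], giving spherical excess E = 0.3592 rad.
Area = E·R² = 0.3592 × (6378.14)² ≈ 14611005 km².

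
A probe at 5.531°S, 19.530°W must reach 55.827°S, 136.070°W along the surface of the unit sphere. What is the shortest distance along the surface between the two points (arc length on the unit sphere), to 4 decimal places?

1.7417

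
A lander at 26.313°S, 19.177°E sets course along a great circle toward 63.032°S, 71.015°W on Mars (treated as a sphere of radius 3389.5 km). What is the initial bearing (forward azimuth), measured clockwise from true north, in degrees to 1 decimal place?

209.6°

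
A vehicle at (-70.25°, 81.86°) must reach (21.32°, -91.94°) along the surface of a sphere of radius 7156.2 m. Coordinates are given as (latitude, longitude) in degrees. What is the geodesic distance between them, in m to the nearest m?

16353 m

With latitudes φ₁ = -70.250°, φ₂ = 21.320° and longitude difference Δλ = -173.800°:
Haversine: a = sin²(Δφ/2) + cos φ₁ cos φ₂ sin²(Δλ/2) = 0.5137 + (0.3379)(0.9316)(0.9971) = 0.82757.
Central angle c = 2·arcsin(√a) = 2.28516 rad.
Distance = R·c = 7156.2 × 2.2852 ≈ 16353 m.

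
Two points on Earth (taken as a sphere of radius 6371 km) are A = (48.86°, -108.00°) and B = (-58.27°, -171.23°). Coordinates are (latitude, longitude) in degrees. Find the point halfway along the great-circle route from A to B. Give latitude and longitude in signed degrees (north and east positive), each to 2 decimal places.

Central angle δ = 2.0768 rad. Interpolating on the sphere with fraction f = 0.5:
P = [sin((1−f)δ)·A + sin(fδ)·B] / sin δ = 0.9850·A + 0.9850·B in Cartesian coordinates,
giving P = (-0.7123, -0.6953, -0.0960), i.e. latitude -5.51°, longitude -135.69°.

-5.51°, -135.69°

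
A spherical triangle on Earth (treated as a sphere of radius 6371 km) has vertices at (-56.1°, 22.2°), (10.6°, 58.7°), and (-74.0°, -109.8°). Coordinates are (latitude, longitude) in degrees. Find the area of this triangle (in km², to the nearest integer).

Side lengths (central angles): a = 2.0290, b = 0.8024, c = 1.2786 rad; semiperimeter s = 2.0550.
By l'Huilier's theorem, tan(E/4) = √[tan(s/2) tan((s−a)/2) tan((s−b)/2) tan((s−c)/2)], giving spherical excess E = 0.3187 rad.
Area = E·R² = 0.3187 × (6371)² ≈ 12936366 km².

12936366 km²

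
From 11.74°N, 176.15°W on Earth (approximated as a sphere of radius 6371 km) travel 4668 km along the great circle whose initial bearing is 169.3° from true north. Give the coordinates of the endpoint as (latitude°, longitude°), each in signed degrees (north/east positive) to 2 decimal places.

-29.49°, -167.95°

Angular distance δ = d/R = 4668/6371 = 0.73270 rad; initial bearing θ = 2.9548 rad.
sin φ₂ = sin φ₁ cos δ + cos φ₁ sin δ cos θ = (0.2035)(0.7434) + (0.9791)(0.6689)(-0.9826) = -0.4922, so φ₂ = -29.49°.
Δλ = atan2(sin θ sin δ cos φ₁, cos δ − sin φ₁ sin φ₂) = atan2(0.1216, 0.8435) = 8.202°.
λ₂ = -176.150° + 8.202° = -167.95°.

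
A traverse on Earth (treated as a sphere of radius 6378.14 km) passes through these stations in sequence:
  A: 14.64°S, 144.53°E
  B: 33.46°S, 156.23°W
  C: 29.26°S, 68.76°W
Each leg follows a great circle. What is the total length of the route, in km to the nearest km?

Leg A→B: central angle 0.9858 rad, distance 6287.7 km.
Leg B→C: central angle 1.2644 rad, distance 8064.6 km.
Total: 6287.7 + 8064.6 ≈ 14352 km.

14352 km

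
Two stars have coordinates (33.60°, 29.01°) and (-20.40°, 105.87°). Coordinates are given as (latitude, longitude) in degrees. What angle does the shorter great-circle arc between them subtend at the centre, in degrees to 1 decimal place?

With latitudes φ₁ = 33.600°, φ₂ = -20.400° and longitude difference Δλ = 76.860°:
cos c = sin φ₁ sin φ₂ + cos φ₁ cos φ₂ cos Δλ = (0.5534)(-0.3486) + (0.8329)(0.9373)(0.2273) = -0.01542,
so c = arccos(-0.01542) = 1.58622 rad.
So the angular separation is 90.9°.

90.9°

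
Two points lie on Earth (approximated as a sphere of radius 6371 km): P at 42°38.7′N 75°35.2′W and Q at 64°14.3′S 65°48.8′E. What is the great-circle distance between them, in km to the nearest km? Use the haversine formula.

16603 km

Let φ₁ = 0.7443 rad, φ₂ = -1.1212 rad, and Δλ = 2.4679 rad.
Haversine: a = sin²(Δφ/2) + cos φ₁ cos φ₂ sin²(Δλ/2) = 0.6452 + (0.7356)(0.4346)(0.8908) = 0.92999.
Central angle c = 2·arcsin(√a) = 2.60601 rad.
Distance = R·c = 6371 × 2.6060 ≈ 16603 km.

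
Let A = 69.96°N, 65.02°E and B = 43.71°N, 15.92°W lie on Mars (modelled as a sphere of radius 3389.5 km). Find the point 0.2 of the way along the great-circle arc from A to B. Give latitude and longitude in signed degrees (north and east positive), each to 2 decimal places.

69.56°, 37.93°

Central angle δ = 0.8118 rad. Interpolating on the sphere with fraction f = 0.2:
P = [sin((1−f)δ)·A + sin(fδ)·B] / sin δ = 0.8335·A + 0.2228·B in Cartesian coordinates,
giving P = (0.2755, 0.2147, 0.9370), i.e. latitude 69.56°, longitude 37.93°.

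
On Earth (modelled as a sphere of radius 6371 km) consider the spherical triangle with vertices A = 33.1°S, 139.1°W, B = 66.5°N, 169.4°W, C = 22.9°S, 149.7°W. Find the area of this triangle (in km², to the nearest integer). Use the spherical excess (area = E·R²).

Side lengths (central angles): a = 1.5818, b = 0.2413, c = 1.7848 rad; semiperimeter s = 1.8040.
By l'Huilier's theorem, tan(E/4) = √[tan(s/2) tan((s−a)/2) tan((s−b)/2) tan((s−c)/2)], giving spherical excess E = 0.1464 rad.
Area = E·R² = 0.1464 × (6371)² ≈ 5941746 km².

5941746 km²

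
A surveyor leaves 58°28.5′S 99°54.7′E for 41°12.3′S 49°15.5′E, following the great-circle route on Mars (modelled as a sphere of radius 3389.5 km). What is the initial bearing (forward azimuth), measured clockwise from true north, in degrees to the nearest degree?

276°

With φ₁ = -1.0206, φ₂ = -0.7192, Δλ = -0.8841 rad, the forward-azimuth formula gives
θ = atan2( sin Δλ cos φ₂ , cos φ₁ sin φ₂ − sin φ₁ cos φ₂ cos Δλ ) = atan2(-0.5818, 0.0622) = -83.90°.
Adding 360° brings this into [0°, 360°): 276°.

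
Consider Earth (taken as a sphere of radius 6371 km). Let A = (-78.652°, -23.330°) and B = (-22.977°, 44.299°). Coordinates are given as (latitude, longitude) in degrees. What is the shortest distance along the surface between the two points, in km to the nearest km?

7022 km

With latitudes φ₁ = -78.652°, φ₂ = -22.977° and longitude difference Δλ = 67.629°:
cos c = sin φ₁ sin φ₂ + cos φ₁ cos φ₂ cos Δλ = (-0.9805)(-0.3904) + (0.1968)(0.9207)(0.3806) = 0.45168,
so c = arccos(0.45168) = 1.10215 rad.
Distance = R·c = 6371 × 1.1022 ≈ 7022 km.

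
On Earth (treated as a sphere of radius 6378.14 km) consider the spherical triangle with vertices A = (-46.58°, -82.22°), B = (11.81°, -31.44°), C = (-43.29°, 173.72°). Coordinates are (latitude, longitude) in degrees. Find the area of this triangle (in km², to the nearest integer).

3564879 km²

Side lengths (central angles): a = 2.4739, b = 1.1848, c = 1.2904 rad; semiperimeter s = 2.4745.
By l'Huilier's theorem, tan(E/4) = √[tan(s/2) tan((s−a)/2) tan((s−b)/2) tan((s−c)/2)], giving spherical excess E = 0.0876 rad.
Area = E·R² = 0.0876 × (6378.14)² ≈ 3564879 km².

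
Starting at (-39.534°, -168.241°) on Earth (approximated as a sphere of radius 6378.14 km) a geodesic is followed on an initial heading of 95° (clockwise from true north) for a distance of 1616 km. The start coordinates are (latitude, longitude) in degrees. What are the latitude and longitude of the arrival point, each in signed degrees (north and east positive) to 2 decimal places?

-39.28°, -149.42°

Angular distance δ = d/R = 1616/6378.14 = 0.25337 rad; initial bearing θ = 1.6581 rad.
sin φ₂ = sin φ₁ cos δ + cos φ₁ sin δ cos θ = (-0.6365)(0.9681) + (0.7712)(0.2507)(-0.0872) = -0.6331, so φ₂ = -39.28°.
Δλ = atan2(sin θ sin δ cos φ₁, cos δ − sin φ₁ sin φ₂) = atan2(0.1926, 0.5651) = 18.819°.
λ₂ = -168.241° + 18.819° = -149.42°.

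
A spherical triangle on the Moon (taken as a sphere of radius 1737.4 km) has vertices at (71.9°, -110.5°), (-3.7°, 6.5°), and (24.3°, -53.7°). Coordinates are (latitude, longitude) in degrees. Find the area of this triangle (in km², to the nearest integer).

Side lengths (central angles): a = 1.1313, b = 0.9930, c = 1.7743 rad; semiperimeter s = 1.9493.
By l'Huilier's theorem, tan(E/4) = √[tan(s/2) tan((s−a)/2) tan((s−b)/2) tan((s−c)/2)], giving spherical excess E = 0.6752 rad.
Area = E·R² = 0.6752 × (1737.4)² ≈ 2038238 km².

2038238 km²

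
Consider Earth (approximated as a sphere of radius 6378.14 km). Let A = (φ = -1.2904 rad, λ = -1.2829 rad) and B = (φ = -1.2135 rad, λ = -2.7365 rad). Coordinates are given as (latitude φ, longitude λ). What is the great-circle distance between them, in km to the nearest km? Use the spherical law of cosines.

Let φ₁ = -1.2904 rad, φ₂ = -1.2135 rad, and Δλ = -1.4536 rad.
cos c = sin φ₁ sin φ₂ + cos φ₁ cos φ₂ cos Δλ = (-0.9609)(-0.9368) + (0.2767)(0.3497)(0.1169) = 0.91158,
so c = arccos(0.91158) = 0.42370 rad.
Distance = R·c = 6378.14 × 0.4237 ≈ 2702 km.

2702 km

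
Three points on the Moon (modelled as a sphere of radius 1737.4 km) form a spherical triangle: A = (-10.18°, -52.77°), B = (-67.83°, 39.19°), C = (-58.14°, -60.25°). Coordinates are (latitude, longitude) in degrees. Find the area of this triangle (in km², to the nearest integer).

801388 km²

Side lengths (central angles): a = 0.7169, b = 0.8430, c = 1.4192 rad; semiperimeter s = 1.4895.
By l'Huilier's theorem, tan(E/4) = √[tan(s/2) tan((s−a)/2) tan((s−b)/2) tan((s−c)/2)], giving spherical excess E = 0.2655 rad.
Area = E·R² = 0.2655 × (1737.4)² ≈ 801388 km².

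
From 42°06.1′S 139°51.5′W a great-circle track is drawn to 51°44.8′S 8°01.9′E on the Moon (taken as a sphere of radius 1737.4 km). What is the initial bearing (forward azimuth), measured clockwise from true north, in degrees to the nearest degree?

Δλ = 147.890° = 2.5812 rad.
y = sin Δλ · cos φ₂ = (0.5315)(0.6191) = 0.3291
x = cos φ₁ sin φ₂ − sin φ₁ cos φ₂ cos Δλ = (0.7420)(-0.7853) − (-0.6704)(0.6191)(-0.8470) = -0.9342
θ = atan2(y, x) = 160.59°, so the bearing is 161°.

161°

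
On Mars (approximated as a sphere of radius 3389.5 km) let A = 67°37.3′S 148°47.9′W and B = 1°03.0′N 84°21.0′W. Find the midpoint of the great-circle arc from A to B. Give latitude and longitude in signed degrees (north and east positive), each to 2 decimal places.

-36.75°, -100.79°

Central angle δ = 1.4230 rad. Interpolating on the sphere with fraction f = 0.5:
P = [sin((1−f)δ)·A + sin(fδ)·B] / sin δ = 0.6602·A + 0.6602·B in Cartesian coordinates,
giving P = (-0.1500, -0.7871, -0.5984), i.e. latitude -36.75°, longitude -100.79°.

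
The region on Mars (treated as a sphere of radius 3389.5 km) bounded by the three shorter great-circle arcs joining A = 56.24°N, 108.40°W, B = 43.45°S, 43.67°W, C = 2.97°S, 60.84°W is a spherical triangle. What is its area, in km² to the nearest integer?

1172947 km²

Side lengths (central angles): a = 0.7549, b = 1.2330, c = 1.9818 rad; semiperimeter s = 1.9849.
By l'Huilier's theorem, tan(E/4) = √[tan(s/2) tan((s−a)/2) tan((s−b)/2) tan((s−c)/2)], giving spherical excess E = 0.1021 rad.
Area = E·R² = 0.1021 × (3389.5)² ≈ 1172947 km².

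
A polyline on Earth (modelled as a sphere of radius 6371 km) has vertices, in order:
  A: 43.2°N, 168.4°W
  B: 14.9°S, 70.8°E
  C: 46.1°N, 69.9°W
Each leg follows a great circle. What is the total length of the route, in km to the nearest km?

28599 km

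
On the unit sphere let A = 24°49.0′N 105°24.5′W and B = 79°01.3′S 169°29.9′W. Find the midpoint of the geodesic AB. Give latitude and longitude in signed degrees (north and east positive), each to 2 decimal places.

Central angle δ = 1.9140 rad. Interpolating on the sphere with fraction f = 0.5:
P = [sin((1−f)δ)·A + sin(fδ)·B] / sin δ = 0.8681·A + 0.8681·B in Cartesian coordinates,
giving P = (-0.3719, -0.7897, -0.4879), i.e. latitude -29.20°, longitude -115.22°.

-29.20°, -115.22°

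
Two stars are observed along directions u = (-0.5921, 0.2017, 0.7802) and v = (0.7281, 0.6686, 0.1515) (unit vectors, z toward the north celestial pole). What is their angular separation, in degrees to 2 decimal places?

100.26°

u·v = -0.1781; |u| = 1.0000, |v| = 1.0001.
cos θ = (u·v)/(|u||v|) = -0.1780, so θ = 100.26°.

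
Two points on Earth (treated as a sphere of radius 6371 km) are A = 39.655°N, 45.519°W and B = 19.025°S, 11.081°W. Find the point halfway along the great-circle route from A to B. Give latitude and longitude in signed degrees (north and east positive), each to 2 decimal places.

10.78°, -26.48°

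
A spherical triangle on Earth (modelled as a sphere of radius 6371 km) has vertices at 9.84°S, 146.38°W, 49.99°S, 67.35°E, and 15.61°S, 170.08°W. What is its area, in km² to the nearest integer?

Side lengths (central angles): a = 1.6984, b = 0.4155, c = 1.9779 rad; semiperimeter s = 2.0459.
By l'Huilier's theorem, tan(E/4) = √[tan(s/2) tan((s−a)/2) tan((s−b)/2) tan((s−c)/2)], giving spherical excess E = 0.4063 rad.
Area = E·R² = 0.4063 × (6371)² ≈ 16490965 km².

16490965 km²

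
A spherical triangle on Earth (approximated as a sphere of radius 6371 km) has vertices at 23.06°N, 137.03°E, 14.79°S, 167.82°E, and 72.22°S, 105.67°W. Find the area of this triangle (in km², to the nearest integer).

Side lengths (central angles): a = 1.3067, b = 2.0965, c = 0.8443 rad; semiperimeter s = 2.1238.
By l'Huilier's theorem, tan(E/4) = √[tan(s/2) tan((s−a)/2) tan((s−b)/2) tan((s−c)/2)], giving spherical excess E = 0.3538 rad.
Area = E·R² = 0.3538 × (6371)² ≈ 14360739 km².

14360739 km²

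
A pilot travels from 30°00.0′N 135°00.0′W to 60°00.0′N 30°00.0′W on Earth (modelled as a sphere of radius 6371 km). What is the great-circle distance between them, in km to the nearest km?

Let φ₁ = 0.5236 rad, φ₂ = 1.0472 rad, and Δλ = 1.8326 rad.
Haversine: a = sin²(Δφ/2) + cos φ₁ cos φ₂ sin²(Δλ/2) = 0.0670 + (0.8660)(0.5000)(0.6294) = 0.33953.
Central angle c = 2·arcsin(√a) = 1.24407 rad.
Distance = R·c = 6371 × 1.2441 ≈ 7926 km.

7926 km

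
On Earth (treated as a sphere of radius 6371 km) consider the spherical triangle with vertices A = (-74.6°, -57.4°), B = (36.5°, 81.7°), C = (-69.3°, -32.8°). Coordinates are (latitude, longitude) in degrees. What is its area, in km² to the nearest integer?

13260905 km²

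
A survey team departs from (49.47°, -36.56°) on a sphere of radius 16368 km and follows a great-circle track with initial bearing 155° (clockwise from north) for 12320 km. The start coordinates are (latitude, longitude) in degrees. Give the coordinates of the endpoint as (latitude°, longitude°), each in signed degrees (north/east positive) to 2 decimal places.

Angular distance δ = d/R = 12320/16368 = 0.75269 rad; initial bearing θ = 2.7053 rad.
sin φ₂ = sin φ₁ cos δ + cos φ₁ sin δ cos θ = (0.7601)(0.7299) + (0.6498)(0.6836)(-0.9063) = 0.1521, so φ₂ = 8.75°.
Δλ = atan2(sin θ sin δ cos φ₁, cos δ − sin φ₁ sin φ₂) = atan2(0.1877, 0.6142) = 16.996°.
λ₂ = -36.560° + 16.996° = -19.56°.

8.75°, -19.56°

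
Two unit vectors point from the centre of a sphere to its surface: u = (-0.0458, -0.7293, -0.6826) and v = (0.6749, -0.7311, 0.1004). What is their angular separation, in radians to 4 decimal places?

1.1221 rad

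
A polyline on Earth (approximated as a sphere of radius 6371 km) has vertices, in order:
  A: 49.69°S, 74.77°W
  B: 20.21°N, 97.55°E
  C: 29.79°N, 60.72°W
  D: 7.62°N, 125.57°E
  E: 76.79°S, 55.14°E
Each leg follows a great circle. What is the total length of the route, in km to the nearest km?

Leg A→B: central angle 2.6161 rad, distance 16667.2 km.
Leg B→C: central angle 2.1956 rad, distance 13988.0 km.
Leg C→D: central angle 2.4802 rad, distance 15801.3 km.
Leg D→E: central angle 1.6240 rad, distance 10346.8 km.
Total: 16667.2 + 13988.0 + 15801.3 + 10346.8 ≈ 56803 km.

56803 km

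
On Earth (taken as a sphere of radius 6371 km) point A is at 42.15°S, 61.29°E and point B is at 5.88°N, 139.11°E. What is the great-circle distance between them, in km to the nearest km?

With latitudes φ₁ = -42.150°, φ₂ = 5.880° and longitude difference Δλ = 77.820°:
cos c = sin φ₁ sin φ₂ + cos φ₁ cos φ₂ cos Δλ = (-0.6711)(0.1024) + (0.7414)(0.9947)(0.2110) = 0.08685,
so c = arccos(0.08685) = 1.48384 rad.
Distance = R·c = 6371 × 1.4838 ≈ 9454 km.

9454 km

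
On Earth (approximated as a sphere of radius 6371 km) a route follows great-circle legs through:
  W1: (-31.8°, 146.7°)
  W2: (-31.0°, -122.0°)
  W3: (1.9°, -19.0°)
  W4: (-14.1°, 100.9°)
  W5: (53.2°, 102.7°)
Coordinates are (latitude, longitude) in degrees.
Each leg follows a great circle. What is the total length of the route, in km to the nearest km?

40485 km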